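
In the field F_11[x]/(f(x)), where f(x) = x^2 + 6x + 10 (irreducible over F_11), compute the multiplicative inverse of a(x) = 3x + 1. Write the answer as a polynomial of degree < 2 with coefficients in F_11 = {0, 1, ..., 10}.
a(x)^(-1) ≡ 9x + 7 (mod f(x))

Since f is irreducible over F_11, F_11[x]/(f) is a field and a(x) ≠ 0 has an inverse. Apply the extended Euclidean algorithm to f(x) and a(x) in F_11[x]: f(x) = (4x + 8)·a(x) + (2). The last nonzero remainder is the constant 2 = gcd(f, a) in F_11. Back-substituting through the division chain expresses 2 = s(x)·a(x) + t(x)·f(x) with s(x) ≡ 7x + 3 (mod f), so (7x + 3)·a(x) ≡ 2 (mod f). Multiplying by 2^(-1) ≡ 6 in F_11 gives a(x)^(-1) ≡ 6·(7x + 3) ≡ 9x + 7 (mod f). Check: (3x + 1)·(9x + 7) = 5x^2 + 8x + 7 ≡ 1 (mod x^2 + 6x + 10).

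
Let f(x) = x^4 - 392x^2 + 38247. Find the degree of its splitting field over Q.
[K : Q] = 4

Solving the quadratic in x^2: x^2 = (392 ± √(392^2 - 4·38247))/2 = (392 ± √676)/2 = (392 ± 26)/2, giving x^2 = 183 or x^2 = 209. So f(x) = (x^2 - 183)(x^2 - 209) and the roots of f are ±√183, ±√209. Hence the splitting field is K = Q(√183, √209). Since 183 and 209 are distinct squarefree integers > 1, their product 38247 is not a perfect square, so √209 ∉ Q(√183). By the tower law [K:Q] = [Q(√183,√209):Q(√183)] · [Q(√183):Q] = 2 · 2 = 4.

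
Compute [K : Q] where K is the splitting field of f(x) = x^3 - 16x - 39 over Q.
[K : Q] = 6

By the rational root test, any rational root of the monic integer polynomial f(x) = x^3 - 16x - 39 must be an integer dividing the constant term -39, i.e. one of ±{1, 3, 13, 39}. Evaluating: f(1) = -54, f(-1) = -24, f(3) = -60, f(-3) = -18, f(13) = 1950, f(-13) = -2028, f(39) = 58656, f(-39) = -58734; none is 0, so f has no rational root and is therefore irreducible over Q (a cubic with no linear factor over a field is irreducible). For an irreducible cubic, the Galois group is A_3 or S_3 according as the discriminant disc(f) = -4a^3 - 27b^2 = -4·(-16)^3 - 27·(-39)^2 = -24683 is or is not a square in Q. Here disc(f) = -24683 is not a perfect square in Q, so the Galois group of f over Q is not contained in A_3 and must be all of S_3. The splitting field has degree |S_3| = 6 over Q, so [K : Q] = 6.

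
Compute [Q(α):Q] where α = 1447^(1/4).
[Q(α):Q] = 4

α is a root of x^4 - 1447. By Eisenstein's criterion at the prime p = 1447 (which divides the constant term 1447 but p^2 = 2093809 does not, since 1447 is squarefree), x^4 - 1447 is irreducible over Q. Hence [Q(α):Q] = 4.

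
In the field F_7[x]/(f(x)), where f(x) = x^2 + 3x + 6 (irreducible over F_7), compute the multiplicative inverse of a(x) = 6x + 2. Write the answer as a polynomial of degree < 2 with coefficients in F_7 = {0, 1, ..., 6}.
a(x)^(-1) ≡ 4x + 6 (mod f(x))

Since f is irreducible over F_7, F_7[x]/(f) is a field and a(x) ≠ 0 has an inverse. Apply the extended Euclidean algorithm to f(x) and a(x) in F_7[x]: f(x) = (6x + 2)·a(x) + (2). The last nonzero remainder is the constant 2 = gcd(f, a) in F_7. Back-substituting through the division chain expresses 2 = s(x)·a(x) + t(x)·f(x) with s(x) ≡ x + 5 (mod f), so (x + 5)·a(x) ≡ 2 (mod f). Multiplying by 2^(-1) ≡ 4 in F_7 gives a(x)^(-1) ≡ 4·(x + 5) ≡ 4x + 6 (mod f). Check: (6x + 2)·(4x + 6) = 3x^2 + 2x + 5 ≡ 1 (mod x^2 + 3x + 6).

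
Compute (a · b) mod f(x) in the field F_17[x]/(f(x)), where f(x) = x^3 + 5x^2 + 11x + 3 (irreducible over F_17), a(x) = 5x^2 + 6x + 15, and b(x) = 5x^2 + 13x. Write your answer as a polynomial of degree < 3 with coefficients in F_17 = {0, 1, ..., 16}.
a · b ≡ 11x^2 + 8x + 5 (mod f(x))

Multiply in F_17[x]: a(x)·b(x) = (5x^2 + 6x + 15)·(5x^2 + 13x) = 8x^4 + 10x^3 + 8x. This has degree ≥ 3, so divide by f(x) over F_17: 8x^4 + 10x^3 + 8x = (8x + 4)·(x^3 + 5x^2 + 11x + 3) + (11x^2 + 8x + 5). Hence a·b ≡ 11x^2 + 8x + 5 (mod f). (F_17[x]/(f) is a field with 17^3 = 4913 elements since f is irreducible of degree 3.)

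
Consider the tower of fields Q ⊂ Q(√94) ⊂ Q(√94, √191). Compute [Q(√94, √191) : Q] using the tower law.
[Q(√94, √191) : Q] = 4

[Q(√94):Q] = 2 (min poly x^2 - 94, irreducible since 94 is squarefree > 1). For the top step, suppose √191 ∈ Q(√94), say √191 = c + d√94 with c, d ∈ Q. Squaring: 191 = c^2 + 94d^2 + 2cd√94. Since √94 ∉ Q this forces 2cd = 0. If d = 0 then √191 = c ∈ Q, contradicting 191 squarefree > 1. If c = 0 then 191 = 94d^2, so 94·191 = (94d)^2 is a perfect square in Q — but 94·191 = 17954 is not a perfect square (since 94 and 191 are distinct squarefree integers). Contradiction. Hence √191 ∉ Q(√94), so x^2 - 191 stays irreducible over Q(√94) and [Q(√94, √191) : Q(√94)] = 2. By the tower law, [Q(√94, √191) : Q] = 2 · 2 = 4.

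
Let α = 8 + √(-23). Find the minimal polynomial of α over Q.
m_α(x) = x^2 - 16x + 87

From α - 8 = √(-23), squaring gives (α - 8)^2 = -23, i.e. α^2 - 16α + 64 = -23, so α^2 - 16α + 87 = 0. The discriminant of x^2 - 16x + 87 is (-16)^2 - 4·(87) = 256 - 348 = -92, and 4·(-23) is not a perfect square in Q since -23 is squarefree and ≠ 1. Hence x^2 - 16x + 87 is irreducible over Q and is the minimal polynomial of α.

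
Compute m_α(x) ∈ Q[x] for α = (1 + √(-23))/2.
m_α(x) = x^2 - x + 6

From 2α - 1 = √(-23), squaring gives (2α - 1)^2 = -23, i.e. 4α^2 - 4α + 1 = -23, so α^2 - α + (1 + 23)/4 = 0. Since -23 ≡ 1 (mod 4), (1 + 23)/4 = 6 ∈ Z. The polynomial x^2 - x + 6 has discriminant 1 - 4·(6) = -23, which is not a perfect square in Q (d = -23 is squarefree and ≠ 1), so x^2 - x + 6 is irreducible over Q. It is the minimal polynomial of α.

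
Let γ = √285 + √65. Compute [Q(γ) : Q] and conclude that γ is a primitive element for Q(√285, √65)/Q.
[Q(γ) : Q] = 4 (equivalently, Q(γ) = Q(√285, √65))

Obviously Q(γ) ⊆ Q(√285, √65), and [Q(√285, √65):Q] = 4 (since 285, 65 are distinct squarefree integers > 1 with 18525 not a perfect square). To show equality we compute the minimal polynomial of γ. From γ = √285 + √65: γ^2 = 285 + 2√(18525) + 65 = 350 + 2√(18525), so γ^2 - 350 = 2√(18525); squaring, (γ^2 - 350)^2 = 4·18525, i.e. γ^4 - 700γ^2 + 122500 - 74100 = 0, i.e. γ^4 - 700γ^2 + 48400 = 0. So γ is a root of x^4 - 700x^2 + 48400. This polynomial is irreducible over Q: it has no rational root (each ±√285 ± √65 is irrational), and any factorization into two quadratics over Q would force √(18525) ∈ Q (pairing opposite roots) or √285, √65 ∈ Q (other pairings), all impossible. Hence [Q(γ):Q] = 4 = [Q(√285, √65):Q], so Q(γ) = Q(√285, √65).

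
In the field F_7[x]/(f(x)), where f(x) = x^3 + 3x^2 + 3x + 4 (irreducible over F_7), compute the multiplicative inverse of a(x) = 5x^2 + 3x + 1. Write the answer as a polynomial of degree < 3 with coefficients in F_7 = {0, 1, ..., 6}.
a(x)^(-1) ≡ 5x^2 + 6 (mod f(x))

Since f is irreducible over F_7, F_7[x]/(f) is a field and a(x) ≠ 0 has an inverse. Apply the extended Euclidean algorithm to f(x) and a(x) in F_7[x]: f(x) = (3x + 3)·a(x) + (5x + 1);  a(x) = (x + 6)·(5x + 1) + (2). The last nonzero remainder is the constant 2 = gcd(f, a) in F_7. Back-substituting through the division chain expresses 2 = s(x)·a(x) + t(x)·f(x) with s(x) ≡ 3x^2 + 5 (mod f), so (3x^2 + 5)·a(x) ≡ 2 (mod f). Multiplying by 2^(-1) ≡ 4 in F_7 gives a(x)^(-1) ≡ 4·(3x^2 + 5) ≡ 5x^2 + 6 (mod f). Check: (5x^2 + 3x + 1)·(5x^2 + 6) = 4x^4 + x^3 + 4x + 6 ≡ 1 (mod x^3 + 3x^2 + 3x + 4).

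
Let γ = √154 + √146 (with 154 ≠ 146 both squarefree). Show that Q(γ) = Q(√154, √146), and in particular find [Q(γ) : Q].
[Q(γ) : Q] = 4 (equivalently, Q(γ) = Q(√154, √146))

Obviously Q(γ) ⊆ Q(√154, √146), and [Q(√154, √146):Q] = 4 (since 154, 146 are distinct squarefree integers > 1 with 22484 not a perfect square). To show equality we compute the minimal polynomial of γ. From γ = √154 + √146: γ^2 = 154 + 2√(22484) + 146 = 300 + 2√(22484), so γ^2 - 300 = 2√(22484); squaring, (γ^2 - 300)^2 = 4·22484, i.e. γ^4 - 600γ^2 + 90000 - 89936 = 0, i.e. γ^4 - 600γ^2 + 64 = 0. So γ is a root of x^4 - 600x^2 + 64. This polynomial is irreducible over Q: it has no rational root (each ±√154 ± √146 is irrational), and any factorization into two quadratics over Q would force √(22484) ∈ Q (pairing opposite roots) or √154, √146 ∈ Q (other pairings), all impossible. Hence [Q(γ):Q] = 4 = [Q(√154, √146):Q], so Q(γ) = Q(√154, √146).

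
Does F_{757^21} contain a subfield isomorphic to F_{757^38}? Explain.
No: F_{757^38} is not a subfield of F_{757^21}

F_{p^m} embeds in F_{p^n} iff m | n. Here 38 ∤ 21 (since 21 = 0·38 + 21 with remainder 21 ≠ 0), so F_{757^38} is not a subfield of F_{757^21}. Equivalently: if it were, the tower law would give 38 = [F_{757^38}:F_757] dividing [F_{757^21}:F_757] = 21, contradiction.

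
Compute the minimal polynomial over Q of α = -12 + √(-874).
m_α(x) = x^2 + 24x + 1018

From α + 12 = √(-874), squaring gives (α + 12)^2 = -874, i.e. α^2 + 24α + 144 = -874, so α^2 + 24α + 1018 = 0. The discriminant of x^2 + 24x + 1018 is (24)^2 - 4·(1018) = 576 - 4072 = -3496, and 4·(-874) is not a perfect square in Q since -874 is squarefree and ≠ 1. Hence x^2 + 24x + 1018 is irreducible over Q and is the minimal polynomial of α.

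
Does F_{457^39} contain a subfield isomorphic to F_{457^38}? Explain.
No: F_{457^38} is not a subfield of F_{457^39}

F_{p^m} embeds in F_{p^n} iff m | n. Here 38 ∤ 39 (since 39 = 1·38 + 1 with remainder 1 ≠ 0), so F_{457^38} is not a subfield of F_{457^39}. Equivalently: if it were, the tower law would give 38 = [F_{457^38}:F_457] dividing [F_{457^39}:F_457] = 39, contradiction.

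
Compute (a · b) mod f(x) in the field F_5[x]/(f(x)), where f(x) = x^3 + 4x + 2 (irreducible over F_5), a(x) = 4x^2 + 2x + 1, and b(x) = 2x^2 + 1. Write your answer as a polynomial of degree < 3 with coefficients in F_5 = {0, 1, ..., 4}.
a · b ≡ 4x^2 + 3 (mod f(x))

Multiply in F_5[x]: a(x)·b(x) = (4x^2 + 2x + 1)·(2x^2 + 1) = 3x^4 + 4x^3 + x^2 + 2x + 1. This has degree ≥ 3, so divide by f(x) over F_5: 3x^4 + 4x^3 + x^2 + 2x + 1 = (3x + 4)·(x^3 + 4x + 2) + (4x^2 + 3). Hence a·b ≡ 4x^2 + 3 (mod f). (F_5[x]/(f) is a field with 5^3 = 125 elements since f is irreducible of degree 3.)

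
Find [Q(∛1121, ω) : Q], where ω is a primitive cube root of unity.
[Q(∛1121, ω) : Q] = 6

[Q(∛1121):Q] = 3 (min poly x^3 - 1121, irreducible since 1121 is not a perfect cube). [Q(ω):Q] = 2 (min poly x^2 + x + 1). Since Q(∛1121) ⊂ R and ω ∉ R, we have ω ∉ Q(∛1121), so x^2 + x + 1 remains irreducible over Q(∛1121) and [Q(∛1121, ω) : Q(∛1121)] = 2. By the tower law, [Q(∛1121, ω) : Q] = 3 · 2 = 6. (In fact Q(∛1121, ω) is the splitting field of x^3 - 1121 over Q.)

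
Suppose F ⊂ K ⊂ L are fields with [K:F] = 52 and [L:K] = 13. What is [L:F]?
[L:F] = 676

The tower law says that for any tower of field extensions F ⊂ K ⊂ L with finite degrees, [L:F] = [L:K] · [K:F]. Here this gives [L:F] = 13 · 52 = 676.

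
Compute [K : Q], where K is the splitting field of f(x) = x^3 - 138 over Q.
[K : Q] = 6

The roots of x^3 - 138 are ∛138, ω∛138, ω^2∛138 where ω = e^(2πi/3) is a primitive cube root of unity, so K = Q(∛138, ω). Now [Q(∛138):Q] = 3 (since 138 is not a perfect cube, x^3 - 138 is irreducible) and [Q(ω):Q] = 2. Both 2 and 3 divide [K:Q], and [K:Q] ≤ 3·2 = 6, so [K:Q] = 6. (Equivalently: Q(∛138) ⊂ R but ω ∉ R, so [K : Q(∛138)] = 2.)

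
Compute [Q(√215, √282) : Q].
[Q(√215, √282) : Q] = 4

[Q(√215):Q] = 2 (min poly x^2 - 215, irreducible since 215 is squarefree > 1). For the top step, suppose √282 ∈ Q(√215), say √282 = c + d√215 with c, d ∈ Q. Squaring: 282 = c^2 + 215d^2 + 2cd√215. Since √215 ∉ Q this forces 2cd = 0. If d = 0 then √282 = c ∈ Q, contradicting 282 squarefree > 1. If c = 0 then 282 = 215d^2, so 215·282 = (215d)^2 is a perfect square in Q — but 215·282 = 60630 is not a perfect square (since 215 and 282 are distinct squarefree integers). Contradiction. Hence √282 ∉ Q(√215), so x^2 - 282 stays irreducible over Q(√215) and [Q(√215, √282) : Q(√215)] = 2. By the tower law, [Q(√215, √282) : Q] = 2 · 2 = 4.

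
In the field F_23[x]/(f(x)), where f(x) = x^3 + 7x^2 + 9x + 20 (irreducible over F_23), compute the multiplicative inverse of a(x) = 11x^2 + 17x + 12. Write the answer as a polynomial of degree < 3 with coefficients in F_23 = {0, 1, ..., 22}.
a(x)^(-1) ≡ x^2 + 15x + 16 (mod f(x))

Since f is irreducible over F_23, F_23[x]/(f) is a field and a(x) ≠ 0 has an inverse. Apply the extended Euclidean algorithm to f(x) and a(x) in F_23[x]: f(x) = (21x + 10)·a(x) + (x + 15);  a(x) = (11x + 13)·(x + 15) + (1). The last nonzero remainder is the constant 1 = gcd(f, a) in F_23. Back-substituting through the division chain expresses 1 = s(x)·a(x) + t(x)·f(x) with s(x) ≡ x^2 + 15x + 16 (mod f), so a(x)^(-1) ≡ s(x) = x^2 + 15x + 16 (mod f). Check: (11x^2 + 17x + 12)·(x^2 + 15x + 16) = 11x^4 + 21x^3 + 6x^2 + 15x + 8 ≡ 1 (mod x^3 + 7x^2 + 9x + 20).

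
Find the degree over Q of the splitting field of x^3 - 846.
[K : Q] = 6

The roots of x^3 - 846 are ∛846, ω∛846, ω^2∛846 where ω = e^(2πi/3) is a primitive cube root of unity, so K = Q(∛846, ω). Now [Q(∛846):Q] = 3 (since 846 is not a perfect cube, x^3 - 846 is irreducible) and [Q(ω):Q] = 2. Both 2 and 3 divide [K:Q], and [K:Q] ≤ 3·2 = 6, so [K:Q] = 6. (Equivalently: Q(∛846) ⊂ R but ω ∉ R, so [K : Q(∛846)] = 2.)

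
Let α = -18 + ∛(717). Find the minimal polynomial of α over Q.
m_α(x) = x^3 + 54x^2 + 972x + 5115

Set β = α + 18 = ∛(717), so β^3 = 717. Then (α + 18)^3 - 717 = 0, i.e. α is a root of g(x) = (x + 18)^3 - 717 = x^3 + 54x^2 + 972x + 5115. Since g(x) = h(x + 18) where h(x) = x^3 - 717, and h is irreducible over Q (because 717 is not a perfect cube, so h has no rational root, and a monic cubic with no rational root is irreducible), g is also irreducible (irreducibility is preserved under the substitution x → x + 18). Hence m_α(x) = x^3 + 54x^2 + 972x + 5115.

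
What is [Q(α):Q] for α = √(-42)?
[Q(α):Q] = 2

[Q(α):Q] equals the degree of the minimal polynomial of α. Here α^2 = -42 and x^2 + 42 is irreducible (d = -42 is squarefree, ≠ 1, hence not a square), so deg(m_α) = 2. Thus [Q(α):Q] = 2.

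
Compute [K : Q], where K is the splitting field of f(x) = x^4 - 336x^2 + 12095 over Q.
[K : Q] = 4

Solving the quadratic in x^2: x^2 = (336 ± √(336^2 - 4·12095))/2 = (336 ± √64516)/2 = (336 ± 254)/2, giving x^2 = 41 or x^2 = 295. So f(x) = (x^2 - 41)(x^2 - 295) and the roots of f are ±√41, ±√295. Hence the splitting field is K = Q(√41, √295). Since 41 and 295 are distinct squarefree integers > 1, their product 12095 is not a perfect square, so √295 ∉ Q(√41). By the tower law [K:Q] = [Q(√41,√295):Q(√41)] · [Q(√41):Q] = 2 · 2 = 4.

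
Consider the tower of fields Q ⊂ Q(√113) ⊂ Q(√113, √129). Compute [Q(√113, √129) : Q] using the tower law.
[Q(√113, √129) : Q] = 4

[Q(√113):Q] = 2 (min poly x^2 - 113, irreducible since 113 is squarefree > 1). For the top step, suppose √129 ∈ Q(√113), say √129 = c + d√113 with c, d ∈ Q. Squaring: 129 = c^2 + 113d^2 + 2cd√113. Since √113 ∉ Q this forces 2cd = 0. If d = 0 then √129 = c ∈ Q, contradicting 129 squarefree > 1. If c = 0 then 129 = 113d^2, so 113·129 = (113d)^2 is a perfect square in Q — but 113·129 = 14577 is not a perfect square (since 113 and 129 are distinct squarefree integers). Contradiction. Hence √129 ∉ Q(√113), so x^2 - 129 stays irreducible over Q(√113) and [Q(√113, √129) : Q(√113)] = 2. By the tower law, [Q(√113, √129) : Q] = 2 · 2 = 4.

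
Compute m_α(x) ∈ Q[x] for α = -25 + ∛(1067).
m_α(x) = x^3 + 75x^2 + 1875x + 14558

Set β = α + 25 = ∛(1067), so β^3 = 1067. Then (α + 25)^3 - 1067 = 0, i.e. α is a root of g(x) = (x + 25)^3 - 1067 = x^3 + 75x^2 + 1875x + 14558. Since g(x) = h(x + 25) where h(x) = x^3 - 1067, and h is irreducible over Q (because 1067 is not a perfect cube, so h has no rational root, and a monic cubic with no rational root is irreducible), g is also irreducible (irreducibility is preserved under the substitution x → x + 25). Hence m_α(x) = x^3 + 75x^2 + 1875x + 14558.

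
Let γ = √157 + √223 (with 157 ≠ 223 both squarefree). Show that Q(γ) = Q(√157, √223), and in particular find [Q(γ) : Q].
[Q(γ) : Q] = 4 (equivalently, Q(γ) = Q(√157, √223))

Obviously Q(γ) ⊆ Q(√157, √223), and [Q(√157, √223):Q] = 4 (since 157, 223 are distinct squarefree integers > 1 with 35011 not a perfect square). To show equality we compute the minimal polynomial of γ. From γ = √157 + √223: γ^2 = 157 + 2√(35011) + 223 = 380 + 2√(35011), so γ^2 - 380 = 2√(35011); squaring, (γ^2 - 380)^2 = 4·35011, i.e. γ^4 - 760γ^2 + 144400 - 140044 = 0, i.e. γ^4 - 760γ^2 + 4356 = 0. So γ is a root of x^4 - 760x^2 + 4356. This polynomial is irreducible over Q: it has no rational root (each ±√157 ± √223 is irrational), and any factorization into two quadratics over Q would force √(35011) ∈ Q (pairing opposite roots) or √157, √223 ∈ Q (other pairings), all impossible. Hence [Q(γ):Q] = 4 = [Q(√157, √223):Q], so Q(γ) = Q(√157, √223).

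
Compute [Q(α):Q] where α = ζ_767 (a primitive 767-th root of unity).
[Q(α):Q] = 696

The minimal polynomial of ζ_767 over Q is the 767-th cyclotomic polynomial Φ_767(x), which is irreducible over Q and has degree φ(767) = 696. Hence [Q(α):Q] = φ(767) = 696.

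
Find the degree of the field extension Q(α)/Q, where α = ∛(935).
[Q(α):Q] = 3

The minimal polynomial of α is x^3 - 935, irreducible over Q since 935 is not a perfect cube (so x^3 - 935 has no rational root). Hence [Q(α):Q] = deg(m_α) = 3.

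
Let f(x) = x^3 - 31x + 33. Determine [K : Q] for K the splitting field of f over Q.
[K : Q] = 6

By the rational root test, any rational root of the monic integer polynomial f(x) = x^3 - 31x + 33 must be an integer dividing the constant term 33, i.e. one of ±{1, 3, 11, 33}. Evaluating: f(1) = 3, f(-1) = 63, f(3) = -33, f(-3) = 99, f(11) = 1023, f(-11) = -957, f(33) = 34947, f(-33) = -34881; none is 0, so f has no rational root and is therefore irreducible over Q (a cubic with no linear factor over a field is irreducible). For an irreducible cubic, the Galois group is A_3 or S_3 according as the discriminant disc(f) = -4a^3 - 27b^2 = -4·(-31)^3 - 27·(33)^2 = 89761 is or is not a square in Q. Here disc(f) = 89761 is not a perfect square in Q, so the Galois group of f over Q is not contained in A_3 and must be all of S_3. The splitting field has degree |S_3| = 6 over Q, so [K : Q] = 6.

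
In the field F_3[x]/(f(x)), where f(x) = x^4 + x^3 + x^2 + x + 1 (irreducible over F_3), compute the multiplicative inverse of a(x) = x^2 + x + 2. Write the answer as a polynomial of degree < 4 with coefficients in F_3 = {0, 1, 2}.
a(x)^(-1) ≡ x^3 + x^2 + 2x + 1 (mod f(x))

Since f is irreducible over F_3, F_3[x]/(f) is a field and a(x) ≠ 0 has an inverse. Apply the extended Euclidean algorithm to f(x) and a(x) in F_3[x]: f(x) = (x^2 + 2)·a(x) + (2x);  a(x) = (2x + 2)·(2x) + (2). The last nonzero remainder is the constant 2 = gcd(f, a) in F_3. Back-substituting through the division chain expresses 2 = s(x)·a(x) + t(x)·f(x) with s(x) ≡ 2x^3 + 2x^2 + x + 2 (mod f), so (2x^3 + 2x^2 + x + 2)·a(x) ≡ 2 (mod f). Multiplying by 2^(-1) ≡ 2 in F_3 gives a(x)^(-1) ≡ 2·(2x^3 + 2x^2 + x + 2) ≡ x^3 + x^2 + 2x + 1 (mod f). Check: (x^2 + x + 2)·(x^3 + x^2 + 2x + 1) = x^5 + 2x^4 + 2x^3 + 2x^2 + 2x + 2 ≡ 1 (mod x^4 + x^3 + x^2 + x + 1).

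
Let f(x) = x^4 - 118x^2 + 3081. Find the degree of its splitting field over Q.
[K : Q] = 4

Solving the quadratic in x^2: x^2 = (118 ± √(118^2 - 4·3081))/2 = (118 ± √1600)/2 = (118 ± 40)/2, giving x^2 = 79 or x^2 = 39. So f(x) = (x^2 - 79)(x^2 - 39) and the roots of f are ±√79, ±√39. Hence the splitting field is K = Q(√79, √39). Since 79 and 39 are distinct squarefree integers > 1, their product 3081 is not a perfect square, so √39 ∉ Q(√79). By the tower law [K:Q] = [Q(√79,√39):Q(√79)] · [Q(√79):Q] = 2 · 2 = 4.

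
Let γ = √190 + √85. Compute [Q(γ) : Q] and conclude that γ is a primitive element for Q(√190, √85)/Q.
[Q(γ) : Q] = 4 (equivalently, Q(γ) = Q(√190, √85))

Obviously Q(γ) ⊆ Q(√190, √85), and [Q(√190, √85):Q] = 4 (since 190, 85 are distinct squarefree integers > 1 with 16150 not a perfect square). To show equality we compute the minimal polynomial of γ. From γ = √190 + √85: γ^2 = 190 + 2√(16150) + 85 = 275 + 2√(16150), so γ^2 - 275 = 2√(16150); squaring, (γ^2 - 275)^2 = 4·16150, i.e. γ^4 - 550γ^2 + 75625 - 64600 = 0, i.e. γ^4 - 550γ^2 + 11025 = 0. So γ is a root of x^4 - 550x^2 + 11025. This polynomial is irreducible over Q: it has no rational root (each ±√190 ± √85 is irrational), and any factorization into two quadratics over Q would force √(16150) ∈ Q (pairing opposite roots) or √190, √85 ∈ Q (other pairings), all impossible. Hence [Q(γ):Q] = 4 = [Q(√190, √85):Q], so Q(γ) = Q(√190, √85).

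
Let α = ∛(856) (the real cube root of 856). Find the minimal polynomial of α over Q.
m_α(x) = x^3 - 856

α satisfies α^3 = 856, so x^3 - 856 annihilates α. By the rational root test, a rational root p/q (in lowest terms) of x^3 - 856 would satisfy p^3 = 856 q^3, forcing q = 1 and p^3 = 856; but 856 is not a perfect cube, contradiction. A monic cubic over Q with no rational root is irreducible (any nontrivial factorization would include a linear factor). Hence x^3 - 856 is the minimal polynomial of α, and in particular [Q(α):Q] = 3.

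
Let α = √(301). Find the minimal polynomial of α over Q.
m_α(x) = x^2 - 301

α satisfies α^2 - 301 = 0, so x^2 - 301 annihilates α. Since d = 301 is squarefree and ≠ 1, it is not a perfect square in Q, so x^2 - 301 has no rational root and is therefore irreducible over Q (a degree-2 polynomial over a field is irreducible iff it has no root). Hence m_α(x) = x^2 - 301.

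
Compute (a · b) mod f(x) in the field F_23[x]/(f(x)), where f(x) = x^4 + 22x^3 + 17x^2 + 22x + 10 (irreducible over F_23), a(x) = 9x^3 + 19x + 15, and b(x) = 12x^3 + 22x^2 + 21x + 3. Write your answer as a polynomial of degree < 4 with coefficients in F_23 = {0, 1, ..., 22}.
a · b ≡ 7x^3 + 16x^2 + 17x + 20 (mod f(x))

Multiply in F_23[x]: a(x)·b(x) = (9x^3 + 19x + 15)·(12x^3 + 22x^2 + 21x + 3) = 16x^6 + 14x^5 + 3x^4 + 4x^3 + 16x^2 + 4x + 22. This has degree ≥ 4, so divide by f(x) over F_23: 16x^6 + 14x^5 + 3x^4 + 4x^3 + 16x^2 + 4x + 22 = (16x^2 + 7x + 14)·(x^4 + 22x^3 + 17x^2 + 22x + 10) + (7x^3 + 16x^2 + 17x + 20). Hence a·b ≡ 7x^3 + 16x^2 + 17x + 20 (mod f). (F_23[x]/(f) is a field with 23^4 = 279841 elements since f is irreducible of degree 4.)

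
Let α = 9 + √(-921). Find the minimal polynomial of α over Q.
m_α(x) = x^2 - 18x + 1002

From α - 9 = √(-921), squaring gives (α - 9)^2 = -921, i.e. α^2 - 18α + 81 = -921, so α^2 - 18α + 1002 = 0. The discriminant of x^2 - 18x + 1002 is (-18)^2 - 4·(1002) = 324 - 4008 = -3684, and 4·(-921) is not a perfect square in Q since -921 is squarefree and ≠ 1. Hence x^2 - 18x + 1002 is irreducible over Q and is the minimal polynomial of α.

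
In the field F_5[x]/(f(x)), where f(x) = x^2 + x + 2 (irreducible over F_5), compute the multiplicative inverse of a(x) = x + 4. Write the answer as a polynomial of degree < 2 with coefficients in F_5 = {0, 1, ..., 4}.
a(x)^(-1) ≡ x + 2 (mod f(x))

Since f is irreducible over F_5, F_5[x]/(f) is a field and a(x) ≠ 0 has an inverse. Apply the extended Euclidean algorithm to f(x) and a(x) in F_5[x]: f(x) = (x + 2)·a(x) + (4). The last nonzero remainder is the constant 4 = gcd(f, a) in F_5. Back-substituting through the division chain expresses 4 = s(x)·a(x) + t(x)·f(x) with s(x) ≡ 4x + 3 (mod f), so (4x + 3)·a(x) ≡ 4 (mod f). Multiplying by 4^(-1) ≡ 4 in F_5 gives a(x)^(-1) ≡ 4·(4x + 3) ≡ x + 2 (mod f). Check: (x + 4)·(x + 2) = x^2 + x + 3 ≡ 1 (mod x^2 + x + 2).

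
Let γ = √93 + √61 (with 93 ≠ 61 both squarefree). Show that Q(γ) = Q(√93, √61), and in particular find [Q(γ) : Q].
[Q(γ) : Q] = 4 (equivalently, Q(γ) = Q(√93, √61))

Obviously Q(γ) ⊆ Q(√93, √61), and [Q(√93, √61):Q] = 4 (since 93, 61 are distinct squarefree integers > 1 with 5673 not a perfect square). To show equality we compute the minimal polynomial of γ. From γ = √93 + √61: γ^2 = 93 + 2√(5673) + 61 = 154 + 2√(5673), so γ^2 - 154 = 2√(5673); squaring, (γ^2 - 154)^2 = 4·5673, i.e. γ^4 - 308γ^2 + 23716 - 22692 = 0, i.e. γ^4 - 308γ^2 + 1024 = 0. So γ is a root of x^4 - 308x^2 + 1024. This polynomial is irreducible over Q: it has no rational root (each ±√93 ± √61 is irrational), and any factorization into two quadratics over Q would force √(5673) ∈ Q (pairing opposite roots) or √93, √61 ∈ Q (other pairings), all impossible. Hence [Q(γ):Q] = 4 = [Q(√93, √61):Q], so Q(γ) = Q(√93, √61).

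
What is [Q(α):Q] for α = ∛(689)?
[Q(α):Q] = 3

The minimal polynomial of α is x^3 - 689, irreducible over Q since 689 is not a perfect cube (so x^3 - 689 has no rational root). Hence [Q(α):Q] = deg(m_α) = 3.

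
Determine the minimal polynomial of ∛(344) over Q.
m_α(x) = x^3 - 344

α satisfies α^3 = 344, so x^3 - 344 annihilates α. By the rational root test, a rational root p/q (in lowest terms) of x^3 - 344 would satisfy p^3 = 344 q^3, forcing q = 1 and p^3 = 344; but 344 is not a perfect cube, contradiction. A monic cubic over Q with no rational root is irreducible (any nontrivial factorization would include a linear factor). Hence x^3 - 344 is the minimal polynomial of α, and in particular [Q(α):Q] = 3.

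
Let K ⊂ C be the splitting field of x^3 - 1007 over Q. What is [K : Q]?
[K : Q] = 6

The roots of x^3 - 1007 are ∛1007, ω∛1007, ω^2∛1007 where ω = e^(2πi/3) is a primitive cube root of unity, so K = Q(∛1007, ω). Now [Q(∛1007):Q] = 3 (since 1007 is not a perfect cube, x^3 - 1007 is irreducible) and [Q(ω):Q] = 2. Both 2 and 3 divide [K:Q], and [K:Q] ≤ 3·2 = 6, so [K:Q] = 6. (Equivalently: Q(∛1007) ⊂ R but ω ∉ R, so [K : Q(∛1007)] = 2.)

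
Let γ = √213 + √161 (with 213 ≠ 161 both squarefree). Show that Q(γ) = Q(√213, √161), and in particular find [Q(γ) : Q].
[Q(γ) : Q] = 4 (equivalently, Q(γ) = Q(√213, √161))

Obviously Q(γ) ⊆ Q(√213, √161), and [Q(√213, √161):Q] = 4 (since 213, 161 are distinct squarefree integers > 1 with 34293 not a perfect square). To show equality we compute the minimal polynomial of γ. From γ = √213 + √161: γ^2 = 213 + 2√(34293) + 161 = 374 + 2√(34293), so γ^2 - 374 = 2√(34293); squaring, (γ^2 - 374)^2 = 4·34293, i.e. γ^4 - 748γ^2 + 139876 - 137172 = 0, i.e. γ^4 - 748γ^2 + 2704 = 0. So γ is a root of x^4 - 748x^2 + 2704. This polynomial is irreducible over Q: it has no rational root (each ±√213 ± √161 is irrational), and any factorization into two quadratics over Q would force √(34293) ∈ Q (pairing opposite roots) or √213, √161 ∈ Q (other pairings), all impossible. Hence [Q(γ):Q] = 4 = [Q(√213, √161):Q], so Q(γ) = Q(√213, √161).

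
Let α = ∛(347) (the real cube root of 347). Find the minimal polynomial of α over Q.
m_α(x) = x^3 - 347

α satisfies α^3 = 347, so x^3 - 347 annihilates α. By the rational root test, a rational root p/q (in lowest terms) of x^3 - 347 would satisfy p^3 = 347 q^3, forcing q = 1 and p^3 = 347; but 347 is not a perfect cube, contradiction. A monic cubic over Q with no rational root is irreducible (any nontrivial factorization would include a linear factor). Hence x^3 - 347 is the minimal polynomial of α, and in particular [Q(α):Q] = 3.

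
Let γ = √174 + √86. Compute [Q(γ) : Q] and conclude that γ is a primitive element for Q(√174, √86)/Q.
[Q(γ) : Q] = 4 (equivalently, Q(γ) = Q(√174, √86))

Obviously Q(γ) ⊆ Q(√174, √86), and [Q(√174, √86):Q] = 4 (since 174, 86 are distinct squarefree integers > 1 with 14964 not a perfect square). To show equality we compute the minimal polynomial of γ. From γ = √174 + √86: γ^2 = 174 + 2√(14964) + 86 = 260 + 2√(14964), so γ^2 - 260 = 2√(14964); squaring, (γ^2 - 260)^2 = 4·14964, i.e. γ^4 - 520γ^2 + 67600 - 59856 = 0, i.e. γ^4 - 520γ^2 + 7744 = 0. So γ is a root of x^4 - 520x^2 + 7744. This polynomial is irreducible over Q: it has no rational root (each ±√174 ± √86 is irrational), and any factorization into two quadratics over Q would force √(14964) ∈ Q (pairing opposite roots) or √174, √86 ∈ Q (other pairings), all impossible. Hence [Q(γ):Q] = 4 = [Q(√174, √86):Q], so Q(γ) = Q(√174, √86).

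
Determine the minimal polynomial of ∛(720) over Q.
m_α(x) = x^3 - 720

α satisfies α^3 = 720, so x^3 - 720 annihilates α. By the rational root test, a rational root p/q (in lowest terms) of x^3 - 720 would satisfy p^3 = 720 q^3, forcing q = 1 and p^3 = 720; but 720 is not a perfect cube, contradiction. A monic cubic over Q with no rational root is irreducible (any nontrivial factorization would include a linear factor). Hence x^3 - 720 is the minimal polynomial of α, and in particular [Q(α):Q] = 3.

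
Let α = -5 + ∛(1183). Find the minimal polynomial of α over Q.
m_α(x) = x^3 + 15x^2 + 75x - 1058

Set β = α + 5 = ∛(1183), so β^3 = 1183. Then (α + 5)^3 - 1183 = 0, i.e. α is a root of g(x) = (x + 5)^3 - 1183 = x^3 + 15x^2 + 75x - 1058. Since g(x) = h(x + 5) where h(x) = x^3 - 1183, and h is irreducible over Q (because 1183 is not a perfect cube, so h has no rational root, and a monic cubic with no rational root is irreducible), g is also irreducible (irreducibility is preserved under the substitution x → x + 5). Hence m_α(x) = x^3 + 15x^2 + 75x - 1058.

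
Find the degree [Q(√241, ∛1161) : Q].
[Q(√241, ∛1161) : Q] = 6

Let L = Q(√241, ∛1161). Since Q(√241) ⊂ L and [Q(√241):Q] = 2, the tower law gives 2 | [L:Q]. Likewise Q(∛1161) ⊂ L with [Q(∛1161):Q] = 3 (because 1161 is not a perfect cube), so 3 | [L:Q]. As gcd(2,3) = 1, [L:Q] is divisible by 6. Conversely L is generated over Q by √241 and ∛1161, so [L:Q] ≤ 2·3 = 6. Therefore [Q(√241, ∛1161) : Q] = 6.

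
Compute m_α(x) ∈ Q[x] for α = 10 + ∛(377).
m_α(x) = x^3 - 30x^2 + 300x - 1377

Set β = α - 10 = ∛(377), so β^3 = 377. Then (α - 10)^3 - 377 = 0, i.e. α is a root of g(x) = (x - 10)^3 - 377 = x^3 - 30x^2 + 300x - 1377. Since g(x) = h(x - 10) where h(x) = x^3 - 377, and h is irreducible over Q (because 377 is not a perfect cube, so h has no rational root, and a monic cubic with no rational root is irreducible), g is also irreducible (irreducibility is preserved under the substitution x → x - 10). Hence m_α(x) = x^3 - 30x^2 + 300x - 1377.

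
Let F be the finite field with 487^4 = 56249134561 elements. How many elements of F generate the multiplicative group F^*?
There are φ(56249134560) = 14332723200 primitive elements

F_q^* is cyclic of order q - 1 = 56249134560. A cyclic group of order m has exactly φ(m) generators. Here m = 56249134560 = 2^5 · 3^5 · 5 · 37 · 61 · 641, so the number of primitive elements is φ(56249134560) = 14332723200.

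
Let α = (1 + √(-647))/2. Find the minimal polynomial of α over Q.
m_α(x) = x^2 - x + 162

From 2α - 1 = √(-647), squaring gives (2α - 1)^2 = -647, i.e. 4α^2 - 4α + 1 = -647, so α^2 - α + (1 + 647)/4 = 0. Since -647 ≡ 1 (mod 4), (1 + 647)/4 = 162 ∈ Z. The polynomial x^2 - x + 162 has discriminant 1 - 4·(162) = -647, which is not a perfect square in Q (d = -647 is squarefree and ≠ 1), so x^2 - x + 162 is irreducible over Q. It is the minimal polynomial of α.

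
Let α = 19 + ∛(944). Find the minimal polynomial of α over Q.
m_α(x) = x^3 - 57x^2 + 1083x - 7803

Set β = α - 19 = ∛(944), so β^3 = 944. Then (α - 19)^3 - 944 = 0, i.e. α is a root of g(x) = (x - 19)^3 - 944 = x^3 - 57x^2 + 1083x - 7803. Since g(x) = h(x - 19) where h(x) = x^3 - 944, and h is irreducible over Q (because 944 is not a perfect cube, so h has no rational root, and a monic cubic with no rational root is irreducible), g is also irreducible (irreducibility is preserved under the substitution x → x - 19). Hence m_α(x) = x^3 - 57x^2 + 1083x - 7803.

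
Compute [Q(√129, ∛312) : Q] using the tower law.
[Q(√129, ∛312) : Q] = 6

Let L = Q(√129, ∛312). Since Q(√129) ⊂ L and [Q(√129):Q] = 2, the tower law gives 2 | [L:Q]. Likewise Q(∛312) ⊂ L with [Q(∛312):Q] = 3 (because 312 is not a perfect cube), so 3 | [L:Q]. As gcd(2,3) = 1, [L:Q] is divisible by 6. Conversely L is generated over Q by √129 and ∛312, so [L:Q] ≤ 2·3 = 6. Therefore [Q(√129, ∛312) : Q] = 6.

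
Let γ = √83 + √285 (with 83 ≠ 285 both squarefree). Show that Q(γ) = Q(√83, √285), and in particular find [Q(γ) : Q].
[Q(γ) : Q] = 4 (equivalently, Q(γ) = Q(√83, √285))

Obviously Q(γ) ⊆ Q(√83, √285), and [Q(√83, √285):Q] = 4 (since 83, 285 are distinct squarefree integers > 1 with 23655 not a perfect square). To show equality we compute the minimal polynomial of γ. From γ = √83 + √285: γ^2 = 83 + 2√(23655) + 285 = 368 + 2√(23655), so γ^2 - 368 = 2√(23655); squaring, (γ^2 - 368)^2 = 4·23655, i.e. γ^4 - 736γ^2 + 135424 - 94620 = 0, i.e. γ^4 - 736γ^2 + 40804 = 0. So γ is a root of x^4 - 736x^2 + 40804. This polynomial is irreducible over Q: it has no rational root (each ±√83 ± √285 is irrational), and any factorization into two quadratics over Q would force √(23655) ∈ Q (pairing opposite roots) or √83, √285 ∈ Q (other pairings), all impossible. Hence [Q(γ):Q] = 4 = [Q(√83, √285):Q], so Q(γ) = Q(√83, √285).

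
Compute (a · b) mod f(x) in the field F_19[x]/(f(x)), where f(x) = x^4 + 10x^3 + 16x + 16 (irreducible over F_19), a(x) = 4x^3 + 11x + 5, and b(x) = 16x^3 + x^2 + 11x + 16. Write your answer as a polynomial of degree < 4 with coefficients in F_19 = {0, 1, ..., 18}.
a · b ≡ 2x^3 + 6x^2 + 13x + 3 (mod f(x))

Multiply in F_19[x]: a(x)·b(x) = (4x^3 + 11x + 5)·(16x^3 + x^2 + 11x + 16) = 7x^6 + 4x^5 + 11x^4 + 3x^3 + 12x^2 + 3x + 4. This has degree ≥ 4, so divide by f(x) over F_19: 7x^6 + 4x^5 + 11x^4 + 3x^3 + 12x^2 + 3x + 4 = (7x^2 + 10x + 6)·(x^4 + 10x^3 + 16x + 16) + (2x^3 + 6x^2 + 13x + 3). Hence a·b ≡ 2x^3 + 6x^2 + 13x + 3 (mod f). (F_19[x]/(f) is a field with 19^4 = 130321 elements since f is irreducible of degree 4.)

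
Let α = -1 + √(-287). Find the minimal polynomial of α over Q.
m_α(x) = x^2 + 2x + 288

From α + 1 = √(-287), squaring gives (α + 1)^2 = -287, i.e. α^2 + 2α + 1 = -287, so α^2 + 2α + 288 = 0. The discriminant of x^2 + 2x + 288 is (2)^2 - 4·(288) = 4 - 1152 = -1148, and 4·(-287) is not a perfect square in Q since -287 is squarefree and ≠ 1. Hence x^2 + 2x + 288 is irreducible over Q and is the minimal polynomial of α.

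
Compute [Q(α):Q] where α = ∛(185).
[Q(α):Q] = 3

The minimal polynomial of α is x^3 - 185, irreducible over Q since 185 is not a perfect cube (so x^3 - 185 has no rational root). Hence [Q(α):Q] = deg(m_α) = 3.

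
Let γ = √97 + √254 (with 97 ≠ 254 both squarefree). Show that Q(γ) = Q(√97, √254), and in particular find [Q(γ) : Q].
[Q(γ) : Q] = 4 (equivalently, Q(γ) = Q(√97, √254))

Obviously Q(γ) ⊆ Q(√97, √254), and [Q(√97, √254):Q] = 4 (since 97, 254 are distinct squarefree integers > 1 with 24638 not a perfect square). To show equality we compute the minimal polynomial of γ. From γ = √97 + √254: γ^2 = 97 + 2√(24638) + 254 = 351 + 2√(24638), so γ^2 - 351 = 2√(24638); squaring, (γ^2 - 351)^2 = 4·24638, i.e. γ^4 - 702γ^2 + 123201 - 98552 = 0, i.e. γ^4 - 702γ^2 + 24649 = 0. So γ is a root of x^4 - 702x^2 + 24649. This polynomial is irreducible over Q: it has no rational root (each ±√97 ± √254 is irrational), and any factorization into two quadratics over Q would force √(24638) ∈ Q (pairing opposite roots) or √97, √254 ∈ Q (other pairings), all impossible. Hence [Q(γ):Q] = 4 = [Q(√97, √254):Q], so Q(γ) = Q(√97, √254).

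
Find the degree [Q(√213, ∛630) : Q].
[Q(√213, ∛630) : Q] = 6

Let L = Q(√213, ∛630). Since Q(√213) ⊂ L and [Q(√213):Q] = 2, the tower law gives 2 | [L:Q]. Likewise Q(∛630) ⊂ L with [Q(∛630):Q] = 3 (because 630 is not a perfect cube), so 3 | [L:Q]. As gcd(2,3) = 1, [L:Q] is divisible by 6. Conversely L is generated over Q by √213 and ∛630, so [L:Q] ≤ 2·3 = 6. Therefore [Q(√213, ∛630) : Q] = 6.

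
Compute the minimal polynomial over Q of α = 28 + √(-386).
m_α(x) = x^2 - 56x + 1170

From α - 28 = √(-386), squaring gives (α - 28)^2 = -386, i.e. α^2 - 56α + 784 = -386, so α^2 - 56α + 1170 = 0. The discriminant of x^2 - 56x + 1170 is (-56)^2 - 4·(1170) = 3136 - 4680 = -1544, and 4·(-386) is not a perfect square in Q since -386 is squarefree and ≠ 1. Hence x^2 - 56x + 1170 is irreducible over Q and is the minimal polynomial of α.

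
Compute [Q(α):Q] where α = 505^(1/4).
[Q(α):Q] = 4

α is a root of x^4 - 505. By Eisenstein's criterion at the prime p = 5 (which divides the constant term 505 but p^2 = 25 does not, since 505 is squarefree), x^4 - 505 is irreducible over Q. Hence [Q(α):Q] = 4.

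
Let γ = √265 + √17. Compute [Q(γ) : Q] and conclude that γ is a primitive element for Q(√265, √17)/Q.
[Q(γ) : Q] = 4 (equivalently, Q(γ) = Q(√265, √17))

Obviously Q(γ) ⊆ Q(√265, √17), and [Q(√265, √17):Q] = 4 (since 265, 17 are distinct squarefree integers > 1 with 4505 not a perfect square). To show equality we compute the minimal polynomial of γ. From γ = √265 + √17: γ^2 = 265 + 2√(4505) + 17 = 282 + 2√(4505), so γ^2 - 282 = 2√(4505); squaring, (γ^2 - 282)^2 = 4·4505, i.e. γ^4 - 564γ^2 + 79524 - 18020 = 0, i.e. γ^4 - 564γ^2 + 61504 = 0. So γ is a root of x^4 - 564x^2 + 61504. This polynomial is irreducible over Q: it has no rational root (each ±√265 ± √17 is irrational), and any factorization into two quadratics over Q would force √(4505) ∈ Q (pairing opposite roots) or √265, √17 ∈ Q (other pairings), all impossible. Hence [Q(γ):Q] = 4 = [Q(√265, √17):Q], so Q(γ) = Q(√265, √17).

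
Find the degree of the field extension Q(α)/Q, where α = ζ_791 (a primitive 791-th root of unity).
[Q(α):Q] = 672

The minimal polynomial of ζ_791 over Q is the 791-th cyclotomic polynomial Φ_791(x), which is irreducible over Q and has degree φ(791) = 672. Hence [Q(α):Q] = φ(791) = 672.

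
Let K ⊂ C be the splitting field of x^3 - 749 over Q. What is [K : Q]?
[K : Q] = 6

The roots of x^3 - 749 are ∛749, ω∛749, ω^2∛749 where ω = e^(2πi/3) is a primitive cube root of unity, so K = Q(∛749, ω). Now [Q(∛749):Q] = 3 (since 749 is not a perfect cube, x^3 - 749 is irreducible) and [Q(ω):Q] = 2. Both 2 and 3 divide [K:Q], and [K:Q] ≤ 3·2 = 6, so [K:Q] = 6. (Equivalently: Q(∛749) ⊂ R but ω ∉ R, so [K : Q(∛749)] = 2.)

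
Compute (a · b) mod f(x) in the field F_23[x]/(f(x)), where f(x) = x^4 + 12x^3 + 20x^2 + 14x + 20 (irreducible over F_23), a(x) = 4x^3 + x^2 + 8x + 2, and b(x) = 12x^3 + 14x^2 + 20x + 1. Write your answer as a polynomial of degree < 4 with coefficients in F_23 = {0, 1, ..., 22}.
a · b ≡ 16x^3 + 9x^2 + 21x + 18 (mod f(x))

Multiply in F_23[x]: a(x)·b(x) = (4x^3 + x^2 + 8x + 2)·(12x^3 + 14x^2 + 20x + 1) = 2x^6 + 22x^5 + 6x^4 + 22x^3 + 5x^2 + 2x + 2. This has degree ≥ 4, so divide by f(x) over F_23: 2x^6 + 22x^5 + 6x^4 + 22x^3 + 5x^2 + 2x + 2 = (2x^2 + 21x + 13)·(x^4 + 12x^3 + 20x^2 + 14x + 20) + (16x^3 + 9x^2 + 21x + 18). Hence a·b ≡ 16x^3 + 9x^2 + 21x + 18 (mod f). (F_23[x]/(f) is a field with 23^4 = 279841 elements since f is irreducible of degree 4.)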